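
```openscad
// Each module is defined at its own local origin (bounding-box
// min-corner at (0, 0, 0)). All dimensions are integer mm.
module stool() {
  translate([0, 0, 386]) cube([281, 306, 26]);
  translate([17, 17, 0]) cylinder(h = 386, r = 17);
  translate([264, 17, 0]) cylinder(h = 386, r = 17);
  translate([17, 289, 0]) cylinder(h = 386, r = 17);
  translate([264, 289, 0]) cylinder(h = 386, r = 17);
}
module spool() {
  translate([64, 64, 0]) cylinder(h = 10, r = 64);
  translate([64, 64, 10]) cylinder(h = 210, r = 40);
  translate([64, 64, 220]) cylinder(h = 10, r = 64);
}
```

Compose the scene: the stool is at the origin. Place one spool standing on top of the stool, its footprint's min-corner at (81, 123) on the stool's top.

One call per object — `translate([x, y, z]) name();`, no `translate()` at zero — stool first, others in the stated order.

stool();
translate([81, 123, 412]) spool();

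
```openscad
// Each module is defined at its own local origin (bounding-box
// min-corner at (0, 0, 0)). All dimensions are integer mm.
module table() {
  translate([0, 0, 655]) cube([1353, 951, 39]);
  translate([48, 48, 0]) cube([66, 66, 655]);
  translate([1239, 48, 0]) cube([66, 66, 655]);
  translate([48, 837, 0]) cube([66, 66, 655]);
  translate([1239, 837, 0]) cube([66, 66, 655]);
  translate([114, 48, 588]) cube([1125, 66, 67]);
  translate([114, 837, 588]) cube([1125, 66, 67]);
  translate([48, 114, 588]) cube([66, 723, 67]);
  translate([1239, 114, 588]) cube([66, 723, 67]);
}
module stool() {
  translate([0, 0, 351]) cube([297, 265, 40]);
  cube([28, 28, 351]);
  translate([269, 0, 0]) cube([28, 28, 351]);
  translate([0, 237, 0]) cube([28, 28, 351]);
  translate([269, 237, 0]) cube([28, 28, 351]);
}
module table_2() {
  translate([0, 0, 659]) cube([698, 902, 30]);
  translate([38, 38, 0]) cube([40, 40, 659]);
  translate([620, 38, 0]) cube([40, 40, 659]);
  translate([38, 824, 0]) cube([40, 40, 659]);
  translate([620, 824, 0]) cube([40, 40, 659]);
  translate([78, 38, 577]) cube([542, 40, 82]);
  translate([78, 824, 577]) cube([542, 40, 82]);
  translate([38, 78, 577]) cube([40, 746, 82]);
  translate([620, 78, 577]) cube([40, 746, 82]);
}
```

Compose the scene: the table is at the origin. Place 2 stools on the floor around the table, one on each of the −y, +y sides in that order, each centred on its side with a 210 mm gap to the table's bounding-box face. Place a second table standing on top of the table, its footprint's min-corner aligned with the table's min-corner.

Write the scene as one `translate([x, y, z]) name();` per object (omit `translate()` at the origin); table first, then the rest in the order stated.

table();
translate([528, -475, 0]) stool();
translate([528, 1161, 0]) stool();
translate([0, 0, 694]) table_2();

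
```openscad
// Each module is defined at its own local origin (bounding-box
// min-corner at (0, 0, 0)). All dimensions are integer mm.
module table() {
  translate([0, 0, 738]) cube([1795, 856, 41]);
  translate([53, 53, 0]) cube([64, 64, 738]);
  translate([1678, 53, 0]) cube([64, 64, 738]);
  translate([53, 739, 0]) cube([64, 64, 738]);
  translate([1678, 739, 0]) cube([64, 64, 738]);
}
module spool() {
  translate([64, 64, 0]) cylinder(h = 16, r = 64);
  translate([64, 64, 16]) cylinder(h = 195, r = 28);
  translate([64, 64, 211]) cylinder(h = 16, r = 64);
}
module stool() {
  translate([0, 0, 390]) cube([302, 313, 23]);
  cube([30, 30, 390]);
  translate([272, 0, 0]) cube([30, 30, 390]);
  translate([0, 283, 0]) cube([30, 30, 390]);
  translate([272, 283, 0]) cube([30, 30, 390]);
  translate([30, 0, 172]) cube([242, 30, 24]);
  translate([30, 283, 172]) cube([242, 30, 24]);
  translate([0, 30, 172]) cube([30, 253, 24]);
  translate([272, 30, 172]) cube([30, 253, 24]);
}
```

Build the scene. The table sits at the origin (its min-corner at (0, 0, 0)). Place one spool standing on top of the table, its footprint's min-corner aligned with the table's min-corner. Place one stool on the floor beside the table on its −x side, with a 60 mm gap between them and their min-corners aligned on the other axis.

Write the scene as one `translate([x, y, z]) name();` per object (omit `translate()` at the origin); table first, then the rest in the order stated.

table();
translate([0, 0, 779]) spool();
translate([-362, 0, 0]) stool();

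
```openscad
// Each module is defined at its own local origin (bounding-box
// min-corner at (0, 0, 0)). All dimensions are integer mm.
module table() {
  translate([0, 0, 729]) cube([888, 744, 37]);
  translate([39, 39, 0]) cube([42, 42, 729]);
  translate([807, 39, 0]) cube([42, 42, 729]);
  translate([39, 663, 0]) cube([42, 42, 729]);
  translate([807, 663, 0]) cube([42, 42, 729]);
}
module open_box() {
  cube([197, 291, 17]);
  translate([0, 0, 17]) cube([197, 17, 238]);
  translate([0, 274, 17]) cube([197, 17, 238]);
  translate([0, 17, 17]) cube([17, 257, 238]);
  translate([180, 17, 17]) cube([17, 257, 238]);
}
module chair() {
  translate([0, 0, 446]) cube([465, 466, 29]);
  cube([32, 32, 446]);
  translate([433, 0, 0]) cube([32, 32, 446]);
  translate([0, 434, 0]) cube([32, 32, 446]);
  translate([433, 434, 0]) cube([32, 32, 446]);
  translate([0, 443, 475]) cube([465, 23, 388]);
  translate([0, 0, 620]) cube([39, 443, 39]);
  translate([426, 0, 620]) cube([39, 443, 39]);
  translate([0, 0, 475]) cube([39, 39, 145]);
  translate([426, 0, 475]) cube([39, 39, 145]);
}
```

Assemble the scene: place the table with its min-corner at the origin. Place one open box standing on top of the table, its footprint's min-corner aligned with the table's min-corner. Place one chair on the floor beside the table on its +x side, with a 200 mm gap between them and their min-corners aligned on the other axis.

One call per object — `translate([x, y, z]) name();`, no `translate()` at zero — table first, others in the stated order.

table();
translate([0, 0, 766]) open_box();
translate([1088, 0, 0]) chair();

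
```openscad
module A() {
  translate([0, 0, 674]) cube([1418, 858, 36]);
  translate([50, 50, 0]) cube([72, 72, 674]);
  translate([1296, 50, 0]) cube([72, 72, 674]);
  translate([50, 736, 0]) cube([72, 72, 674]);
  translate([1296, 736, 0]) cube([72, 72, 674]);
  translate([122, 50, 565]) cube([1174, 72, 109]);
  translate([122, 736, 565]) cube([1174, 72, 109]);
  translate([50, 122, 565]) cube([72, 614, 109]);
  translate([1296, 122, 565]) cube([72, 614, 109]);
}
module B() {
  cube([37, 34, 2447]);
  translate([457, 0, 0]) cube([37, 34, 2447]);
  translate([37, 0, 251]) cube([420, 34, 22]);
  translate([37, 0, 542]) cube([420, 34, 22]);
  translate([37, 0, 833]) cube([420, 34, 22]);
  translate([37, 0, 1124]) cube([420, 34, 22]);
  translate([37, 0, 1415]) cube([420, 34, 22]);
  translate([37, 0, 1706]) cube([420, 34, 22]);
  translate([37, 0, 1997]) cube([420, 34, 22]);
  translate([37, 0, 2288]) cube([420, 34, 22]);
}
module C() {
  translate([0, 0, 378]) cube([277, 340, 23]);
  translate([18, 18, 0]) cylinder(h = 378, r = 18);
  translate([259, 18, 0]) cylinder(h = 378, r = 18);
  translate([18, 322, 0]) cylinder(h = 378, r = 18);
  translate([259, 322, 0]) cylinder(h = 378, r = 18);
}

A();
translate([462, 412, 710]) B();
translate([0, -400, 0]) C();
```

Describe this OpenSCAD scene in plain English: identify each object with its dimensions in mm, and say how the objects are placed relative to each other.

A is a table with a 1418×858 mm rectangular top, 36 mm thick, top surface at z = 710 mm, supported by four 72×72 mm square legs, each inset 50 mm from the nearest pair of top edges, running from the floor. Four apron rails, 72 mm thick and 109 mm tall, run between adjacent legs with their top edges flush with the underside of the top and their outer faces flush with the legs' outer faces.

B is a straight ladder. Two 37×34 mm vertical rails, 2447 mm tall, stand 494 mm apart (outside-to-outside) with their front faces coplanar on the −y side. 8 rungs, each 34 mm deep and 22 mm tall, span between the inner faces of the rails, front faces flush with the rails. The lowest rung's underside is at z = 251 mm and rungs are spaced 291 mm apart (underside to underside).

C is a four-legged stool. The seat is a 277×340×23 mm slab whose top surface is at z = 401 mm; four round legs, each 36 mm in diameter, run from the floor (z = 0) to the underside of the seat, each leg's axis is inset half a diameter from the nearest pair of seat edges (so the leg's bounding box is flush with the corner).

The ladder is on top of the table, centred. The stool is on the floor beside the table on its −y side.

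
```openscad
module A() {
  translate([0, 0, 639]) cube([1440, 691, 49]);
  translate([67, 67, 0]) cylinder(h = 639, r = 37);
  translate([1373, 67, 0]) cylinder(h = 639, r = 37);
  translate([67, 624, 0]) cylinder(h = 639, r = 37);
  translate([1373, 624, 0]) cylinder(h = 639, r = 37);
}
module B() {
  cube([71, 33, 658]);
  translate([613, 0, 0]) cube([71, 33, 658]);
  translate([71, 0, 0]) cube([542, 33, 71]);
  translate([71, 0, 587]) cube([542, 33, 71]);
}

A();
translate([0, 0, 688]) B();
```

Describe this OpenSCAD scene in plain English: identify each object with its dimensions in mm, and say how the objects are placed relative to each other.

A is a table: top 1440 mm (x) × 691 mm (y), 49 mm thick, upper face at z = 688 mm, on four round legs of 74 mm diameter, each leg's bounding box inset 30 mm from the nearest pair of top edges, running from z = 0 to the bottom of the top.

B is a picture frame with a 542×516 mm rectangular opening (x by z) and a uniform 71 mm border on every side. Frame depth is 33 mm along y. It is built from two vertical stiles running the full outside height and two horizontal rails spanning the gap between the stiles.

The picture frame is on top of the table.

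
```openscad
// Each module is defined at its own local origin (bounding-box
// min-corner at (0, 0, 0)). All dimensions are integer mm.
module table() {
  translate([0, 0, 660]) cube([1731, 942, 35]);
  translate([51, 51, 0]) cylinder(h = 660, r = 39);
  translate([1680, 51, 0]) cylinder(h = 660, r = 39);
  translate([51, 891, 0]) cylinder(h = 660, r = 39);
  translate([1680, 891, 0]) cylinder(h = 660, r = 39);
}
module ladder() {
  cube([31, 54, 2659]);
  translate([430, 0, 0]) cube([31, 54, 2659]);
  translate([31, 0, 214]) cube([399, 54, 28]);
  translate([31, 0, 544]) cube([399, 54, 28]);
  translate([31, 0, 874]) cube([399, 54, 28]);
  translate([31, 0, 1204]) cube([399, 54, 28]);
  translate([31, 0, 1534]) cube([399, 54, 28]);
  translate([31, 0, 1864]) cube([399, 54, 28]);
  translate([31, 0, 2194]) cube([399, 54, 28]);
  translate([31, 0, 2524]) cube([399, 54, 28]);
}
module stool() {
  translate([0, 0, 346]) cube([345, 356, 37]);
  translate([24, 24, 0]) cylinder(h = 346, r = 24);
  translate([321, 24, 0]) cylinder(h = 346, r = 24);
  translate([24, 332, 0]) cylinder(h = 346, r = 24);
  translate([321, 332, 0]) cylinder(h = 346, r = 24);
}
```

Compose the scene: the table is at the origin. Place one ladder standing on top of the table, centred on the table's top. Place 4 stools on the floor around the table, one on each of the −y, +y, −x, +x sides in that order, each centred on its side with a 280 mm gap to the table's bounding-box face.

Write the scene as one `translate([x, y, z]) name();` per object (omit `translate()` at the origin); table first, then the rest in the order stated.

table();
translate([635, 444, 695]) ladder();
translate([693, -636, 0]) stool();
translate([693, 1222, 0]) stool();
translate([-625, 293, 0]) stool();
translate([2011, 293, 0]) stool();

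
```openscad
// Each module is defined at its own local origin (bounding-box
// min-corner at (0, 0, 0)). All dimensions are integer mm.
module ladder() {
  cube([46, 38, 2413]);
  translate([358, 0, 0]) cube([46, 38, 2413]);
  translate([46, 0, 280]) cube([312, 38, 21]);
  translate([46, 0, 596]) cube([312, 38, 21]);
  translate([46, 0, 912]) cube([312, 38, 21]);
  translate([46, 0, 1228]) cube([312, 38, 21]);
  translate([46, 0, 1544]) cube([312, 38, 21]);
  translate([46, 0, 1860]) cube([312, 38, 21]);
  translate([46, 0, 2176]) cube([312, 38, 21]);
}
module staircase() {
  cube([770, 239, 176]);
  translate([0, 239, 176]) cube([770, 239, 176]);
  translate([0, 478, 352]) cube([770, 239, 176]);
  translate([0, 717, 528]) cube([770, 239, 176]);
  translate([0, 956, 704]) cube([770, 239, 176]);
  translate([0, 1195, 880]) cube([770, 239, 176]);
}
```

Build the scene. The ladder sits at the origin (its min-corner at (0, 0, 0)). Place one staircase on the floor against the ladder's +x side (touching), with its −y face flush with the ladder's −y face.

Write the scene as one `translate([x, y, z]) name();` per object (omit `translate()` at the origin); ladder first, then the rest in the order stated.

ladder();
translate([404, 0, 0]) staircase();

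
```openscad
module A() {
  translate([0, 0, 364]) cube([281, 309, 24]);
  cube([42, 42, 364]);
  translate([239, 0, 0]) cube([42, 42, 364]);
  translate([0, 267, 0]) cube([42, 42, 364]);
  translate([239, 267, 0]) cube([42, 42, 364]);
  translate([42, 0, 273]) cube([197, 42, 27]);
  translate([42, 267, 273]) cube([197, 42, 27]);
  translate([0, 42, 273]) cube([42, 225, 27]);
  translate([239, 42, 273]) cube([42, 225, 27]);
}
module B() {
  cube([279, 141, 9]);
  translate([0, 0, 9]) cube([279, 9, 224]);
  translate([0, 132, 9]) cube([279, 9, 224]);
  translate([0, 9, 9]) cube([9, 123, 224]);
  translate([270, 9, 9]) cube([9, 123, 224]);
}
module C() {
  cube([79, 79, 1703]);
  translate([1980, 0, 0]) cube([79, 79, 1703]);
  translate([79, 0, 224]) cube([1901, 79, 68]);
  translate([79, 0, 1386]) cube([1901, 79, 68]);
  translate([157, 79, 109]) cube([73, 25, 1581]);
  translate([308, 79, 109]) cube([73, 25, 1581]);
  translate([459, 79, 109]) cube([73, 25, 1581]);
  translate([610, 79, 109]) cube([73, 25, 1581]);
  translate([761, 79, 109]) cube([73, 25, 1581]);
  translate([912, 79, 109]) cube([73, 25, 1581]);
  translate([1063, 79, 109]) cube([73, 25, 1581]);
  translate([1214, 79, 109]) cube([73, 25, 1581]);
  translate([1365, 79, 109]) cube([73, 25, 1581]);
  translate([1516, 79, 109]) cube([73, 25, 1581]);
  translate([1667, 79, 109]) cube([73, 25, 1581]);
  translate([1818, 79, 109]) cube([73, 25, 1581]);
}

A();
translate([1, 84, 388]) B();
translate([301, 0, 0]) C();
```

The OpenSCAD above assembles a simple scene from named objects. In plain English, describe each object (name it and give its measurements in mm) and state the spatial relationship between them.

A is a four-legged stool. The seat is a 281×309×24 mm slab whose top surface is at z = 388 mm; four square legs, each 42×42 mm in cross-section, run from the floor (z = 0) to the underside of the seat, each flush with a corner of the seat. Four stretchers, 42 mm wide and 27 mm tall, connect adjacent legs with their undersides at z = 273 mm, each running between the inner faces of the legs it joins and aligned with the legs' outer faces on the other axis.

B is an open-topped rectangular box: outside dimensions 279×141×233 mm, with a uniform wall and base thickness of 9 mm. The base is a full 279×141 slab on the floor; four walls sit on top of the base. The front and back walls (the −y and +y sides) span the full width; the two side walls fit between them.

C is a fence section. Two 79×79 mm posts, 1703 mm tall, stand on the floor with a clear span of 1901 mm between their inner faces. Two horizontal rails of 79×68 mm section span the gap between the posts with their undersides at z = 224 mm and z = 1386 mm, flush with the posts' −y face. 12 pickets, each 73 mm wide, 25 mm thick and 1581 mm tall, are fixed to the +y face of the rails with their bottoms at z = 109 mm, evenly spaced across the span with equal gaps (rounded down to the nearest mm) at the −x end and between each pair — any rounding remainder accumulates at the +x end.

The open box is on top of the stool, centred. The fence section is on the floor beside the stool on its +x side.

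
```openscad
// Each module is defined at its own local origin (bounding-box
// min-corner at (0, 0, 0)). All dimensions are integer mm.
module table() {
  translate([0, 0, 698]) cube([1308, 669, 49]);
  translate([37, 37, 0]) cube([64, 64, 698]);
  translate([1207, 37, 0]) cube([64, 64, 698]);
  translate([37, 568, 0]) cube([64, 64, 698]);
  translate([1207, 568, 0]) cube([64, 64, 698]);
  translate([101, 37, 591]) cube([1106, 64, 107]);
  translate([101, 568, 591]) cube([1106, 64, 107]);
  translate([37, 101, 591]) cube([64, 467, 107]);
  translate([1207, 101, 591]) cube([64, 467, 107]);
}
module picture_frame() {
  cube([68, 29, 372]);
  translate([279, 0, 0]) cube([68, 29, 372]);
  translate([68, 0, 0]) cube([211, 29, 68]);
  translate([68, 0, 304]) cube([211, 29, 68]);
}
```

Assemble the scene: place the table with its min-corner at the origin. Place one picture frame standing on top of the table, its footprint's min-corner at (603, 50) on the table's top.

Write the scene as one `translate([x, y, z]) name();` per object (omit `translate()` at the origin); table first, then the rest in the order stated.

table();
translate([603, 50, 747]) picture_frame();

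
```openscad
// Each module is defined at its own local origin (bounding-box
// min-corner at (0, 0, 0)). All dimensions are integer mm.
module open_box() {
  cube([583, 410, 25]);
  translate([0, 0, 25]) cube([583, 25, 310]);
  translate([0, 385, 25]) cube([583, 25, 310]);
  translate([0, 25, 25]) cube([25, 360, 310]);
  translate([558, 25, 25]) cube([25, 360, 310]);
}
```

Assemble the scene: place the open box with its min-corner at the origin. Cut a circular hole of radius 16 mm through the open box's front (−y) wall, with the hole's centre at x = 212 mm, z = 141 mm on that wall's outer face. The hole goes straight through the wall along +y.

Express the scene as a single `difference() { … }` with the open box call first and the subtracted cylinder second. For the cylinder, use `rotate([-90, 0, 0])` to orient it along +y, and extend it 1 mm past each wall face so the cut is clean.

difference() {
  open_box();
  translate([212, -1, 141]) rotate([-90, 0, 0]) cylinder(h = 27, r = 16);
}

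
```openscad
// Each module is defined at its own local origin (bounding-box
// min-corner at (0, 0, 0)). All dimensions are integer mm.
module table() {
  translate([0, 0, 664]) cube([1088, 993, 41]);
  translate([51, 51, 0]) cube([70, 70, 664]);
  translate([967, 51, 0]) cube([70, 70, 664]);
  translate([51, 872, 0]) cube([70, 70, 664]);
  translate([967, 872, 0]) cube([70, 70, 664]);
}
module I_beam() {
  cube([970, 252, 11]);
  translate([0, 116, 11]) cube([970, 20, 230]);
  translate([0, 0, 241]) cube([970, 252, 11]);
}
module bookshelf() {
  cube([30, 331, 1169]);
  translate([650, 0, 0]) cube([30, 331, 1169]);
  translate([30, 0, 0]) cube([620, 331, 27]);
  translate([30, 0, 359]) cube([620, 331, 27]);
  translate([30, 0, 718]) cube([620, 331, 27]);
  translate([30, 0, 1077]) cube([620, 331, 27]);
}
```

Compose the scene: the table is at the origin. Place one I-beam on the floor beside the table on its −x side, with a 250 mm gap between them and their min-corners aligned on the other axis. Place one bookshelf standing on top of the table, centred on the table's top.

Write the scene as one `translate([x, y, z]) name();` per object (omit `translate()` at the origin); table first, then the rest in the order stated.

table();
translate([-1220, 0, 0]) I_beam();
translate([204, 331, 705]) bookshelf();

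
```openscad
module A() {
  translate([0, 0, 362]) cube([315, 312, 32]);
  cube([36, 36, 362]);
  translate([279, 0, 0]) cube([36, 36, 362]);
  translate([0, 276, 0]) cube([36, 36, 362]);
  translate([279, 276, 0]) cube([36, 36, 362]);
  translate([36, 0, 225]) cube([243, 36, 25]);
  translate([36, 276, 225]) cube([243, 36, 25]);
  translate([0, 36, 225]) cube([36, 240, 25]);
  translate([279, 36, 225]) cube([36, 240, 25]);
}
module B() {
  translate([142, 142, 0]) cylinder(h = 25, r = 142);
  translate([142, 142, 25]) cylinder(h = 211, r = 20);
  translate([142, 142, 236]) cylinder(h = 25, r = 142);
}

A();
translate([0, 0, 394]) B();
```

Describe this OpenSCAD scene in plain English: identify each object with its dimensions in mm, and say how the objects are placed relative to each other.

A is a simple wooden stool: a rectangular seat 315 mm (x) by 312 mm (y), 32 mm thick, top face at z = 394 mm, on four square legs, each 36×36 mm in cross-section. The legs rest on z = 0, each flush with a corner of the seat. Four stretchers, 36 mm wide and 25 mm tall, connect adjacent legs with their undersides at z = 225 mm, each running between the inner faces of the legs it joins and aligned with the legs' outer faces on the other axis.

B is a spool: two coaxial disc flanges of radius 142 mm and thickness 25 mm, joined by a core cylinder of radius 20 mm and height 211 mm. The lower flange rests on z = 0 and the three cylinders share a vertical axis.

The spool is on top of the stool.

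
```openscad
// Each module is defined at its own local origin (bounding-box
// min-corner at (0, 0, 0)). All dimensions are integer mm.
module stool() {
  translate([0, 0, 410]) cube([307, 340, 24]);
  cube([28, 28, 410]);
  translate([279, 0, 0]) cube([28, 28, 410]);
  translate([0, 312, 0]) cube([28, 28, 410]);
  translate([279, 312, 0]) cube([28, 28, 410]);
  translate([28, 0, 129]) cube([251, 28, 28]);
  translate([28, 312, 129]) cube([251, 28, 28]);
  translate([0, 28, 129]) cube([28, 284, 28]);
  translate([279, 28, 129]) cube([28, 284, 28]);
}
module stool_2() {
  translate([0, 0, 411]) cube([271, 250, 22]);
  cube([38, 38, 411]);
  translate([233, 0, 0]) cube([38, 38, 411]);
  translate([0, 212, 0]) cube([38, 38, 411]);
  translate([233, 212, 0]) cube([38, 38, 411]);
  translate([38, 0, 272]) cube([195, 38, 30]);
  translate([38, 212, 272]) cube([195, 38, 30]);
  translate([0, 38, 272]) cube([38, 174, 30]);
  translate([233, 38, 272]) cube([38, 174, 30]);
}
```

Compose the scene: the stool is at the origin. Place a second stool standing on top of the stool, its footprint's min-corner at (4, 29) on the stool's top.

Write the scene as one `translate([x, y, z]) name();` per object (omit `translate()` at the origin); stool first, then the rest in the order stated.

stool();
translate([4, 29, 434]) stool_2();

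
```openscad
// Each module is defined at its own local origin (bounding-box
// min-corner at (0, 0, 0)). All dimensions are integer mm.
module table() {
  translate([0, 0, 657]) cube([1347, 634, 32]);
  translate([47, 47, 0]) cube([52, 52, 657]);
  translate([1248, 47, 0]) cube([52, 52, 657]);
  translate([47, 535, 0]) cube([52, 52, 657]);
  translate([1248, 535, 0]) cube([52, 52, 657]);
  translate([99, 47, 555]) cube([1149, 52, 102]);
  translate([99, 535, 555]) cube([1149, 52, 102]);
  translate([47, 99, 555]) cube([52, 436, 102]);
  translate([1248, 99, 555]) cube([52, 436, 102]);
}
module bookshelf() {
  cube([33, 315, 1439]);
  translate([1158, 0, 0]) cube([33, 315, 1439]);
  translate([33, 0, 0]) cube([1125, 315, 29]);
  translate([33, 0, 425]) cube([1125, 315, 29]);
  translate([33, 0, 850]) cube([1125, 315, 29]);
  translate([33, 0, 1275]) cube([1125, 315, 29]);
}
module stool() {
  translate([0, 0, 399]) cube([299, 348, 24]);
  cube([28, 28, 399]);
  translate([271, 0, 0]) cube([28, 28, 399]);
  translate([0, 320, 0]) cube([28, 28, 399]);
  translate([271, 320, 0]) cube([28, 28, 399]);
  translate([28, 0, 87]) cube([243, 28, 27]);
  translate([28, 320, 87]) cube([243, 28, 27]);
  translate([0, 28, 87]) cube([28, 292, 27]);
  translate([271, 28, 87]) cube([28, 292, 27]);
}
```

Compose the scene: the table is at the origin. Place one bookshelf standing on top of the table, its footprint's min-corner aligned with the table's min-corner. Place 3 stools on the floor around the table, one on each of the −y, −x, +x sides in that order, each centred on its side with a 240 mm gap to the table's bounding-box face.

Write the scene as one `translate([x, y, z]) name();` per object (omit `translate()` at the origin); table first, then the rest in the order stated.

table();
translate([0, 0, 689]) bookshelf();
translate([524, -588, 0]) stool();
translate([-539, 143, 0]) stool();
translate([1587, 143, 0]) stool();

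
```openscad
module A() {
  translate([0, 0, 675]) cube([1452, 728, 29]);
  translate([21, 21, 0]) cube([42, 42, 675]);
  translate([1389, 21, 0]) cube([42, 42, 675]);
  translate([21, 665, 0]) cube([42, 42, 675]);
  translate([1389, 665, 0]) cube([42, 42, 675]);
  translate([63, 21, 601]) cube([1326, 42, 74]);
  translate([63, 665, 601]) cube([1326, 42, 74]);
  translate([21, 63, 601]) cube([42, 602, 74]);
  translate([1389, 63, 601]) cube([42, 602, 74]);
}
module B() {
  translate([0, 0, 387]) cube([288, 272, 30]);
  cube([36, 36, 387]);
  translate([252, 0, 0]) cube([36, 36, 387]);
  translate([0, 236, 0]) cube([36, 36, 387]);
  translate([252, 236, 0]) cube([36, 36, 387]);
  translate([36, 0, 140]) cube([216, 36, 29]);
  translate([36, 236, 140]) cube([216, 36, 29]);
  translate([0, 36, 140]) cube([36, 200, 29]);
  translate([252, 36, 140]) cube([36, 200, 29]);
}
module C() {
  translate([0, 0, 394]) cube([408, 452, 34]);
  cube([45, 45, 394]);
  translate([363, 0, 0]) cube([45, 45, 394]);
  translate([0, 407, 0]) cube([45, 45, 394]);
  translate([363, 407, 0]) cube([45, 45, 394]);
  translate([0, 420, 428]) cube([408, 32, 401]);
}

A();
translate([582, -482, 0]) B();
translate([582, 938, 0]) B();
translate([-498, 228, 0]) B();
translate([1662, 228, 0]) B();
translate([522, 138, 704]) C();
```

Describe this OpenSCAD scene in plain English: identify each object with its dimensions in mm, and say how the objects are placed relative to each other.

A is a table: top 1452 mm (x) × 728 mm (y), 29 mm thick, upper face at z = 704 mm, on four 42×42 mm square legs, each inset 21 mm from the nearest pair of top edges, running from z = 0 to the bottom of the top. Four apron rails, 42 mm thick and 74 mm tall, run between adjacent legs with their top edges flush with the underside of the top and their outer faces flush with the legs' outer faces.

B is a four-legged stool. The seat is a 288×272×30 mm slab whose top surface is at z = 417 mm; four square legs, each 36×36 mm in cross-section, run from the floor (z = 0) to the underside of the seat, each flush with a corner of the seat. Four stretchers, 36 mm wide and 29 mm tall, connect adjacent legs with their undersides at z = 140 mm, each running between the inner faces of the legs it joins and aligned with the legs' outer faces on the other axis.

C is a chair: 408×452 mm seat, 34 mm thick, top at z = 428 mm, on four 45 mm square corner legs flush with the seat edges. A 32 mm thick backrest slab spans the full seat width, extending 401 mm above the seat top, its back face flush with the seat's +y edge.

Four stools sit around the table at the −y, +y, −x, +x sides. The chair is on top of the table, centred.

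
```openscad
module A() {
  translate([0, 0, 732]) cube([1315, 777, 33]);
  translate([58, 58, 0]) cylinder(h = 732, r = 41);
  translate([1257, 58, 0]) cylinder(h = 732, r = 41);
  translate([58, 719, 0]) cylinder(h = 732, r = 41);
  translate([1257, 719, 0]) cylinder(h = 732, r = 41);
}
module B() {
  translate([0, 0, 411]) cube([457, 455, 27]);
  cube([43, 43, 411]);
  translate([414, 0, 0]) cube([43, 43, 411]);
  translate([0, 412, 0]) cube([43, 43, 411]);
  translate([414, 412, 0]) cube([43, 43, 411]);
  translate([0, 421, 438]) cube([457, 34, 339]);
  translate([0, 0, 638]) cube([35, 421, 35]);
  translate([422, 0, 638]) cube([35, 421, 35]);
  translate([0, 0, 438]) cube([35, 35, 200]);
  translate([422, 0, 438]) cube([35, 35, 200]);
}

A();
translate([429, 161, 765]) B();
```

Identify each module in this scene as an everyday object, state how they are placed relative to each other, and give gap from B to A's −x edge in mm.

The chair's min-x is at 429; the table's min-x is 0; gap = 429 mm.

A is a table. B is a chair. The chair is on top of the table, centred. The gap from the chair to the table's −x edge is 429 mm.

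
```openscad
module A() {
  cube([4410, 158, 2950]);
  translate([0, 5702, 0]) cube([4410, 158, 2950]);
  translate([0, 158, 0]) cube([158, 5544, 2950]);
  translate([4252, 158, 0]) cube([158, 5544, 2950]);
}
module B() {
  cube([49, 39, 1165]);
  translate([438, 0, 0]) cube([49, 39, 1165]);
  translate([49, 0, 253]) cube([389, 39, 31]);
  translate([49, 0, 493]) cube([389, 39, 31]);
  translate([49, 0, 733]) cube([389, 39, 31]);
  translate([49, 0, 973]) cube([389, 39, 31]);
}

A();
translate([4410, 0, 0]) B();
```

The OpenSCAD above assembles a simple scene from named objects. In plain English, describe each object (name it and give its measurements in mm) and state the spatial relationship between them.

A is a box-shaped house frame (walls only): outside footprint 4410×5860 mm, wall height 2950 mm, wall thickness 158 mm. The two y-facing walls run the full x-width; the two x-facing walls fit between the inner faces of the y-facing walls.

B is a straight ladder. Two 49×39 mm vertical rails, 1165 mm tall, stand 487 mm apart (outside-to-outside) with their front faces coplanar on the −y side. 4 rungs, each 39 mm deep and 31 mm tall, span between the inner faces of the rails, front faces flush with the rails. The lowest rung's underside is at z = 253 mm and rungs are spaced 240 mm apart (underside to underside).

The ladder is against the house frame's +x side, with their −y faces flush.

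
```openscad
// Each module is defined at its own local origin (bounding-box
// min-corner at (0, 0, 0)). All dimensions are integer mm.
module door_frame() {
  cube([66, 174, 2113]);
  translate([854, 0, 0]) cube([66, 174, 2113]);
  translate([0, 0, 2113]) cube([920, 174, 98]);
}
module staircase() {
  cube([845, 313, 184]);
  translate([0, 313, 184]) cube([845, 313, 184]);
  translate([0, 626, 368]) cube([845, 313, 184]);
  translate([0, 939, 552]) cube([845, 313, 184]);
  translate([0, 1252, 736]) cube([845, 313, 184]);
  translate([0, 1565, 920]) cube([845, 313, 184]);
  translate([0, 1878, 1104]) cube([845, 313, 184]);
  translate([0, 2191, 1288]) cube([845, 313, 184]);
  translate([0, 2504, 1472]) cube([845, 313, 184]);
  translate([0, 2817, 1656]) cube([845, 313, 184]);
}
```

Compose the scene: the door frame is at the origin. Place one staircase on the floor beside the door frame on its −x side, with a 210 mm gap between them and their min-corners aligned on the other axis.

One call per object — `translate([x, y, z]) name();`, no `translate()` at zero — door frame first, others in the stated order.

door_frame();
translate([-1055, 0, 0]) staircase();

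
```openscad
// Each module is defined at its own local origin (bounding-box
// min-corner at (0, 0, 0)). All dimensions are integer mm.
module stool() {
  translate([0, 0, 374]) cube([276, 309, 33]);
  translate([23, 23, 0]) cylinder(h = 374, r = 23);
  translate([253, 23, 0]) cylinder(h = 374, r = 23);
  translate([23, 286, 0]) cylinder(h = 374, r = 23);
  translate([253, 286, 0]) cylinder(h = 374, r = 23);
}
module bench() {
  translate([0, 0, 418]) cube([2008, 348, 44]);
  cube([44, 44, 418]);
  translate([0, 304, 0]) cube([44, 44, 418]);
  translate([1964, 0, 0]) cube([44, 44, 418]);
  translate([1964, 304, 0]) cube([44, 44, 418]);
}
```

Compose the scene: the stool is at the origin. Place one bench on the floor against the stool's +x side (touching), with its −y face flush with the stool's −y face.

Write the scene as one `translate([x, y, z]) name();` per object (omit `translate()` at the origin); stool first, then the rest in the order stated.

stool();
translate([276, 0, 0]) bench();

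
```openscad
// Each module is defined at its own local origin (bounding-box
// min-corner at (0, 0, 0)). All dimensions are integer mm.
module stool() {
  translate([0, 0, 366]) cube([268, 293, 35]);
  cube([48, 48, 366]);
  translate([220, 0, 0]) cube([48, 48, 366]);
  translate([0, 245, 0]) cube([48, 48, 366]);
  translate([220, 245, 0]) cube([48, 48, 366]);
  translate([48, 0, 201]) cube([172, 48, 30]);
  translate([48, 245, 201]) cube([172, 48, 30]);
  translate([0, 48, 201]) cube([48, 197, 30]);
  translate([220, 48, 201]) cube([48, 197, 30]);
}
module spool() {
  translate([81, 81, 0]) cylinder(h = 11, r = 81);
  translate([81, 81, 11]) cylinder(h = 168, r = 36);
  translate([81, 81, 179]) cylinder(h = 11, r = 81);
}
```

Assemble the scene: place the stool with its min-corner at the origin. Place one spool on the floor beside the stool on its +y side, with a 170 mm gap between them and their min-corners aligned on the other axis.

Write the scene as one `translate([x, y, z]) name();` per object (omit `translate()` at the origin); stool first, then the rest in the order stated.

stool();
translate([0, 463, 0]) spool();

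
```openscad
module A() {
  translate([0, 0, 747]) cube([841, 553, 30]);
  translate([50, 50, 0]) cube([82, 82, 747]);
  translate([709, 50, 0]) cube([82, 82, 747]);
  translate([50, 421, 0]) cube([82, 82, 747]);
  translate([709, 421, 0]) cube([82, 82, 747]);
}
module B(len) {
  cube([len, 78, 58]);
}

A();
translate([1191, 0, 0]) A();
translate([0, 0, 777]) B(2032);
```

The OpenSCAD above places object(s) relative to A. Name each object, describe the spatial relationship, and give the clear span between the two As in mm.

Second table starts at x = 1191; first ends at x = 841; clear span = 1191 − 841 = 350 mm.

A is a table. B is a beam. A beam spans the tops of two tables. The clear span between the two tables is 350 mm.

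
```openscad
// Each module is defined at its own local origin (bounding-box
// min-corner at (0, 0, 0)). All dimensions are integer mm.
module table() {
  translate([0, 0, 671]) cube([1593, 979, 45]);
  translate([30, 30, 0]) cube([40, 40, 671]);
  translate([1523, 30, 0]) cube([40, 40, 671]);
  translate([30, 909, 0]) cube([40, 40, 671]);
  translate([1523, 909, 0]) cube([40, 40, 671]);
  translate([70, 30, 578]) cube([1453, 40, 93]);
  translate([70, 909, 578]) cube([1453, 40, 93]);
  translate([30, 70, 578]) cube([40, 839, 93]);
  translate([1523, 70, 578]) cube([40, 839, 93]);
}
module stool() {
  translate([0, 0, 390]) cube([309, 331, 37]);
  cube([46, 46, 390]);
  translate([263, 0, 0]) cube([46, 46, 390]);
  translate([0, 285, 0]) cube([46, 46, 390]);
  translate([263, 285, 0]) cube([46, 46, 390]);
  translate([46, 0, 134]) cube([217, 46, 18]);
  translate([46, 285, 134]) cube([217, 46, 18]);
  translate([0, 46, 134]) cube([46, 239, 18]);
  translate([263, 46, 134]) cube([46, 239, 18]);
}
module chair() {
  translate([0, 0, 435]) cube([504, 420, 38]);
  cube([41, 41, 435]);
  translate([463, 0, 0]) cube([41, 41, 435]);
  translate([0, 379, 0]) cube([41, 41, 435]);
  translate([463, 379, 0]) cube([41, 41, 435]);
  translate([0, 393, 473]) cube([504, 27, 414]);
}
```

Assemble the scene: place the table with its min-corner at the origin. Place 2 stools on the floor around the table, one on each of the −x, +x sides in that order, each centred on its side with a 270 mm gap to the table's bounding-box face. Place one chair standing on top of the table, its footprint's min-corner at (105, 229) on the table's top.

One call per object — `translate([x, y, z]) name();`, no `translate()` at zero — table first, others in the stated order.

table();
translate([-579, 324, 0]) stool();
translate([1863, 324, 0]) stool();
translate([105, 229, 716]) chair();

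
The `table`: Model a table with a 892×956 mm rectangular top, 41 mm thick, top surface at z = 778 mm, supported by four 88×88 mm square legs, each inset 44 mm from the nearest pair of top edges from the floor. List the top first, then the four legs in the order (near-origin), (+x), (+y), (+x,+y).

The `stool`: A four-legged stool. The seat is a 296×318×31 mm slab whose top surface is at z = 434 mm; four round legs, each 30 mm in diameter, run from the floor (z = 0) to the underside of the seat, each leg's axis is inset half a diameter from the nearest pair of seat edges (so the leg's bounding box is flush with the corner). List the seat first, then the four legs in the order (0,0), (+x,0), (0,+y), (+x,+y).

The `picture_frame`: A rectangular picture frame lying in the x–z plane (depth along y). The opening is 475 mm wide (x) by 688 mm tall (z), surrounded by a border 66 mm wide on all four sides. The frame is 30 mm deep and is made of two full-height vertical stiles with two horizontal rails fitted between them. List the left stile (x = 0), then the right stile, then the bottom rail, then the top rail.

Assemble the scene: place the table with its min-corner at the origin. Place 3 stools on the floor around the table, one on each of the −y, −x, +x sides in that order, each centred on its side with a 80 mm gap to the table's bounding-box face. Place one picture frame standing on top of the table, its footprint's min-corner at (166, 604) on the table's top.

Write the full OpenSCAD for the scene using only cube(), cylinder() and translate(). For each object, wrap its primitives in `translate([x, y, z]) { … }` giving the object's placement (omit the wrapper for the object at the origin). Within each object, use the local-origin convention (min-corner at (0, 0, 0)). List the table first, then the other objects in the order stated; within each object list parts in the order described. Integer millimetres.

translate([0, 0, 737]) cube([892, 956, 41]);
translate([44, 44, 0]) cube([88, 88, 737]);
translate([760, 44, 0]) cube([88, 88, 737]);
translate([44, 824, 0]) cube([88, 88, 737]);
translate([760, 824, 0]) cube([88, 88, 737]);
translate([298, -398, 0]) {
  translate([0, 0, 403]) cube([296, 318, 31]);
  translate([15, 15, 0]) cylinder(h = 403, r = 15);
  translate([281, 15, 0]) cylinder(h = 403, r = 15);
  translate([15, 303, 0]) cylinder(h = 403, r = 15);
  translate([281, 303, 0]) cylinder(h = 403, r = 15);
}
translate([-376, 319, 0]) {
  translate([0, 0, 403]) cube([296, 318, 31]);
  translate([15, 15, 0]) cylinder(h = 403, r = 15);
  translate([281, 15, 0]) cylinder(h = 403, r = 15);
  translate([15, 303, 0]) cylinder(h = 403, r = 15);
  translate([281, 303, 0]) cylinder(h = 403, r = 15);
}
translate([972, 319, 0]) {
  translate([0, 0, 403]) cube([296, 318, 31]);
  translate([15, 15, 0]) cylinder(h = 403, r = 15);
  translate([281, 15, 0]) cylinder(h = 403, r = 15);
  translate([15, 303, 0]) cylinder(h = 403, r = 15);
  translate([281, 303, 0]) cylinder(h = 403, r = 15);
}
translate([166, 604, 778]) {
  cube([66, 30, 820]);
  translate([541, 0, 0]) cube([66, 30, 820]);
  translate([66, 0, 0]) cube([475, 30, 66]);
  translate([66, 0, 754]) cube([475, 30, 66]);
}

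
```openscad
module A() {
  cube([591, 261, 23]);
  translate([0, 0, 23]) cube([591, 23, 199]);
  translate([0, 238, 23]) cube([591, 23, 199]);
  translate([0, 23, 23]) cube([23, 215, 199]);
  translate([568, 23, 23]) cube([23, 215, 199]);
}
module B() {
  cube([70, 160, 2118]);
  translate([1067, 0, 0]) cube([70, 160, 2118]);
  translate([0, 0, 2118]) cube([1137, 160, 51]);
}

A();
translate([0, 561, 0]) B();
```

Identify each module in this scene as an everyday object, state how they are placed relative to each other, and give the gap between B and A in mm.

The door frame's nearest face is 300 mm from the open box's +y face.

A is an open box. B is a door frame. The door frame is on the floor beside the open box on its +y side. The gap between the door frame and the open box is 300 mm.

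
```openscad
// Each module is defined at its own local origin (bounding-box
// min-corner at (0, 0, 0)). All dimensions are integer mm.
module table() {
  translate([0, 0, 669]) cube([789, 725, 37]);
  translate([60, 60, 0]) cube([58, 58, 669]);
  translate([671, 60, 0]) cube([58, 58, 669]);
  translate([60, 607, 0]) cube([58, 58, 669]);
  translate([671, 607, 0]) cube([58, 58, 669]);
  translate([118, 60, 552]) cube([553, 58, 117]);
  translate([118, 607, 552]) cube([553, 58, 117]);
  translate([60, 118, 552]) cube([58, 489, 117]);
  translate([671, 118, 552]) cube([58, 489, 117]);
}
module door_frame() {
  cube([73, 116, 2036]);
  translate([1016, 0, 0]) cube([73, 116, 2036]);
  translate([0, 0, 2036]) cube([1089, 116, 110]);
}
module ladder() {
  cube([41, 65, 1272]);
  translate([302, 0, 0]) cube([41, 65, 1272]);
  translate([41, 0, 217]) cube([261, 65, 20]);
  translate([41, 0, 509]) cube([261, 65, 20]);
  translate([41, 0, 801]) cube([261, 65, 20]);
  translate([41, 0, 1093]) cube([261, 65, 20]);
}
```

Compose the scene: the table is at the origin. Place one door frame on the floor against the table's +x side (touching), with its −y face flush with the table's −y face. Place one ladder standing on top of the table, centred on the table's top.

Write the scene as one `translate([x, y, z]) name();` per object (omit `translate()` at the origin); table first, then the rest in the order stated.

table();
translate([789, 0, 0]) door_frame();
translate([223, 330, 706]) ladder();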